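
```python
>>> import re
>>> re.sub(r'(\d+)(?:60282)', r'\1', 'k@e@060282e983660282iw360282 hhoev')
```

'k@e@0e9836iw3 hhoev'

Each match is replaced using the text its own group 1 captured.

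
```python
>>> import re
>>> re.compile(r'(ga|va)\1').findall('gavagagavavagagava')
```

['ga', 'va', 'ga']

A backreference is literal: `\1` must see the identical characters the first group matched.
Scanning left to right: at [4:8] match 'gaga', group 1 = 'ga'; at [8:12] match 'vava', group 1 = 'va'; at [12:16] match 'gaga', group 1 = 'ga'.
`findall` collects group 1 from each match (3 total).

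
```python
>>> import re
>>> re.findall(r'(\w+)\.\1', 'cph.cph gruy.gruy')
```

['cph', 'gruy']

After group 1 captures some text, `\1` only succeeds where that same text appears again.
Walking the string: at [0:7] match 'cph.cph', group 1 = 'cph'; at [8:17] match 'gruy.gruy', group 1 = 'gruy'.
`findall` collects group 1 from each match (2 total).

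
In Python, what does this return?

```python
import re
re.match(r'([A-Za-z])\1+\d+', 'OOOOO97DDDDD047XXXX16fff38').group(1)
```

The match spans [0:7] → 'OOOOO97'.
Captured: group 1 = 'O'.

'O'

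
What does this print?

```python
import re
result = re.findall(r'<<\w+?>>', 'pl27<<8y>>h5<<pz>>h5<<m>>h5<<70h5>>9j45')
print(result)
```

['<<8y>>', '<<pz>>', '<<m>>', '<<70h5>>']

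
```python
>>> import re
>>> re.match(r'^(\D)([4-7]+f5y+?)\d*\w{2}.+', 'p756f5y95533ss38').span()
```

(0, 16)

This matches anchored at the start of the string; then a non-digit (captured); then one or more of a character in [4-7], then the literal 'f5', then one or more of the literal 'y' (lazy) (captured); then zero or more of a digit, then exactly 2 of a word character, then one or more of any character.
`re.match` only tries the pattern at the start of the string.
The match spans [0:16] → 'p756f5y95533ss38'.
Captured: group 1 = 'p', group 2 = '756f5y'.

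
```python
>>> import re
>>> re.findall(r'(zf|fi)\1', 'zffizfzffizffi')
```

The backreference `\1` re-matches whatever the first group consumed, character for character.
Scanning left to right: at [4:8] match 'zfzf', group 1 = 'zf'.
One capturing group, so `findall` returns just the captured substring from the one match — 1 in all.

['zf']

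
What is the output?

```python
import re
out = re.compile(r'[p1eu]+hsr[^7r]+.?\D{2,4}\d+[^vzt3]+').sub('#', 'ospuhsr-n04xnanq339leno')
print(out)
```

os#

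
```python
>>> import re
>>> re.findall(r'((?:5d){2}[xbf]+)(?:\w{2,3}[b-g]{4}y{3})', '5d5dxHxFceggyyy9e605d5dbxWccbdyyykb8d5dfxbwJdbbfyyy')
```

['5d5dx', '5d5db']

This matches the literal '5d' repeated 2 times, then one or more of one of [xbf] (captured); then 2 to 3 of a word character, then exactly 4 of a character in [b-g], then exactly 3 of a literal 'y' (non-capturing group).
Scanning left to right: at [0:15] match '5d5dxHxFceggyyy', group 1 = '5d5dx'; at [19:33] match '5d5dbxWccbdyyy', group 1 = '5d5db'.
Because there's exactly one group, `findall` drops the full match and keeps group 1 from each hit.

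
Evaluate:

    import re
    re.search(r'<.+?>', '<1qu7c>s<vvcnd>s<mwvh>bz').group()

'<1qu7c>'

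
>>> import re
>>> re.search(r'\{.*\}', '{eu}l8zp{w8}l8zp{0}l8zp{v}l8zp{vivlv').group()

'{eu}l8zp{w8}l8zp{0}l8zp{v}'

The match spans [0:26] → '{eu}l8zp{w8}l8zp{0}l8zp{v}'.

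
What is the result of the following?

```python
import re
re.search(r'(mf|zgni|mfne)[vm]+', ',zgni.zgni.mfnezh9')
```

`search` walks the string left to right and returns the first match it finds.
Here the pattern never matches, so the call returns None.

None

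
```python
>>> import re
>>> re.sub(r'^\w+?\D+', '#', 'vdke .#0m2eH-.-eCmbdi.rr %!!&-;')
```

Pattern: anchored at the start of the string; then one or more of a word character (lazy); then one or more of a non-digit.
Every occurrence is swapped for '#'.

'#0m2eH-.-eCmbdi.rr %!!&-;'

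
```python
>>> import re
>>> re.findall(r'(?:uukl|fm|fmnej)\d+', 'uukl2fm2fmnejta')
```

Matches: at [0:5] → 'uukl2'; at [5:8] → 'fm2'.
Since nothing is captured, `findall` lists the 2 matched substrings directly.

['uukl2', 'fm2']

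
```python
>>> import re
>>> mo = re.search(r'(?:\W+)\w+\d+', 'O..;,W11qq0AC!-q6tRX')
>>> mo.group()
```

This matches one or more of a non-word character (non-capturing group); then one or more of a word character, then one or more of a digit.
`search` walks the string left to right and returns the first match it finds.
The match spans [1:11] → '..;,W11qq0'.

'..;,W11qq0'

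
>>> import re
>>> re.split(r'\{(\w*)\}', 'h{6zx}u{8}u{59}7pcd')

['h', '6zx', 'u', '8', 'u', '59', '7pcd']

Because the pattern has a capturing group, `split` also inserts each captured text between the pieces.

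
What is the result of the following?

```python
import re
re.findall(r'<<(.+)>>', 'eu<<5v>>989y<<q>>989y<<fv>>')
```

['5v>>989y<<q>>989y<<fv']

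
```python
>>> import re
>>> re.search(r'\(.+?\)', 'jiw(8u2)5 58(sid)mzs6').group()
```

With the lazy modifier that quantifier settles for the fewest repetitions that let the rest of the pattern succeed (the atoms after it are unaffected and can still be greedy).
Unlike `match`, `search` isn't anchored — it looks for the pattern anywhere in the string.
The match spans [3:8] → '(8u2)'.

'(8u2)'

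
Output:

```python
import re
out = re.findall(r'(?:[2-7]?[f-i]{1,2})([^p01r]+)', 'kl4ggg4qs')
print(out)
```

Pattern: optionally a character in [2-7], then 1 to 2 of a character in [f-i] (non-capturing group); then one or more of any character except [p01r] (captured).
Walking the string: at [2:9] match '4ggg4qs', group 1 = 'g4qs'.
`findall` collects group 1 from the one match (1 total).

['g4qs']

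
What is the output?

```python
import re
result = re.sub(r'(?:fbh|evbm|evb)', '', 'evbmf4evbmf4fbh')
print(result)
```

Branches in `(...|...)` are attempted left-to-right; the first branch that allows the whole pattern to succeed is taken.
`sub` substitutes '' at each match site.

f4f4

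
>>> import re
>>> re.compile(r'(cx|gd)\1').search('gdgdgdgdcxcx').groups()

('gd',)

The match spans [0:4] → 'gdgd'.
Captured: group 1 = 'gd'.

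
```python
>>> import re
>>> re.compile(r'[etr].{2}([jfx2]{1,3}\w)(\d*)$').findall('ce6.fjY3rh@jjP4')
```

[('jjP', '4')]

The pattern matches one of [etr], then exactly 2 of any character; then 1 to 3 of one of [jfx2], then a word character (captured); then zero or more of a digit (captured); then anchored at the end.
Walking the string: at [8:15] match 'rh@jjP4', groups = ('jjP', '4').
`findall` packs the 2 group values into a tuple for every match.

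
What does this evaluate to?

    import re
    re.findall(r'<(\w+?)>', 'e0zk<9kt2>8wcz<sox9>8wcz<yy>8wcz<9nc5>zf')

['9kt2', 'sox9', 'yy', '9nc5']

Matches: at [4:10] match '<9kt2>', group 1 = '9kt2'; at [14:20] match '<sox9>', group 1 = 'sox9'; at [24:28] match '<yy>', group 1 = 'yy'; at [32:38] match '<9nc5>', group 1 = '9nc5'.
One capturing group, so `findall` returns just the captured substring from each match — 4 in all.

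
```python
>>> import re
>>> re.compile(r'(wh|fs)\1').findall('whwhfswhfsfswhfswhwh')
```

['wh', 'fs', 'wh']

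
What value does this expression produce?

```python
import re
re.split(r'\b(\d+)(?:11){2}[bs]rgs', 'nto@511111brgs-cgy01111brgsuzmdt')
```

This matches a word boundary (`\b`, zero-width); then one or more of a digit (captured); then the literal '11' repeated 2 times, then one of [bs], then the literal 'rgs'.
Matches to split on: at [4:14] → '511111brgs'.
`re.split` interleaves the captured-group text with the surrounding fragments.

['nto@', '51', '-cgy01111brgsuzmdt']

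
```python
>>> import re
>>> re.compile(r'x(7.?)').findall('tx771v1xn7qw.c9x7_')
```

The pattern matches a literal 'x'; then the literal '7', then optionally any character (captured).
`findall` collects group 1 from each match (2 total).

['77', '7_']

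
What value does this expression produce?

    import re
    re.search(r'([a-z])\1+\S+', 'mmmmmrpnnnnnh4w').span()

(0, 15)

After group 1 captures some text, `\1` only succeeds where that same text appears again.
Unlike `match`, `search` isn't anchored — it looks for the pattern anywhere in the string.
The match spans [0:15] → 'mmmmmrpnnnnnh4w'.
Captured: group 1 = 'm'.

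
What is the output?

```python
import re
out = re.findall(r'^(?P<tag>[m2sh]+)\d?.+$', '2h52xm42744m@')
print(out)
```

['2h']

Because there's exactly one group, `findall` drops the full match and keeps group 1 from the one hit.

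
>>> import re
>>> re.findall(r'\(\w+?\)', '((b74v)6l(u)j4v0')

With no groups in the pattern, `findall` gives back each whole match — 2 here.

['(b74v)', '(u)']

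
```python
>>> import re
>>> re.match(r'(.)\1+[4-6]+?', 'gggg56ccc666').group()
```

`\1` has to match the exact text group 1 already captured.
`re.match` only tries the pattern at the start of the string.
The match spans [0:5] → 'gggg5'.
Captured: group 1 = 'g'.

'gggg5'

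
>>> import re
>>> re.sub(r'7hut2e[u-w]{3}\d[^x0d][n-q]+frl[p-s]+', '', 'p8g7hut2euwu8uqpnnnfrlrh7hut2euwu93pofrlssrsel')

'p8ghel'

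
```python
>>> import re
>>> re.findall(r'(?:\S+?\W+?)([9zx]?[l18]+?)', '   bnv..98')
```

This matches one or more of a non-whitespace character (lazy), then one or more of a non-word character (lazy) (non-capturing group); then optionally one of [9zx], then one or more of one of [l18] (lazy) (captured).
Scanning left to right: at [3:10] match 'bnv..98', group 1 = '98'.
Because there's exactly one group, `findall` drops the full match and keeps group 1 from the one hit.

['98']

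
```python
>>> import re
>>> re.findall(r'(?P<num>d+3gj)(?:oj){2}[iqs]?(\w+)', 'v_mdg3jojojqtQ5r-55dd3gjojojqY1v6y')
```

[('dd3gj', 'Y1v6y')]

Multiple groups make `findall` return tuples — one 2-tuple for the one match.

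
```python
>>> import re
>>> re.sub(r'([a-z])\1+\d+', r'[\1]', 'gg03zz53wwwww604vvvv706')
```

'[g][z][w][v]'

`\1` is not a pattern — it's the concrete string captured by group 1, re-applied verbatim.
Matches: at [0:4] → 'gg03'; at [4:8] → 'zz53'; at [8:16] → 'wwwww604'; at [16:23] → 'vvvv706'.
Each match is replaced using the text its own group 1 captured.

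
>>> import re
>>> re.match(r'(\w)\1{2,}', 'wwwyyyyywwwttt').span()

(0, 3)

`match` is anchored at position 0; if the pattern doesn't fit there, it returns None.
The match spans [0:3] → 'www'.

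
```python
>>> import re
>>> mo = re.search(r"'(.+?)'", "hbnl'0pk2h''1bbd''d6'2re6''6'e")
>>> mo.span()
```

Unlike `match`, `search` isn't anchored — it looks for the pattern anywhere in the string.
The match spans [4:11] → "'0pk2h'".
Captured: group 1 = '0pk2h'.

(4, 11)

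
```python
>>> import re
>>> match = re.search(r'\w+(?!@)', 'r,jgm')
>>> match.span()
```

(0, 1)

A negative assertion filters positions out without eating any characters.
`search` walks the string left to right and returns the first match it finds.
The match spans [0:1] → 'r'.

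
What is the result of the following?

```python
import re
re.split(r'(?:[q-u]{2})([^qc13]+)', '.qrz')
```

Pattern: exactly 2 of a character in [q-u] (non-capturing group); then one or more of any character except [qc13] (captured).
Matches to split on: at [1:4] → 'qrz'.
Because the pattern has a capturing group, `split` also inserts each captured text between the pieces.

['.', 'z', '']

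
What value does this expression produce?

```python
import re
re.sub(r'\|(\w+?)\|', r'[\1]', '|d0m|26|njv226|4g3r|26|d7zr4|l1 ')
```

Matches: at [0:5] → '|d0m|'; at [7:15] → '|njv226|'; at [19:23] → '|26|'.
`\1` in the replacement pulls in group 1's text for each match.

'[d0m]26[njv226]4g3r[26]d7zr4|l1 '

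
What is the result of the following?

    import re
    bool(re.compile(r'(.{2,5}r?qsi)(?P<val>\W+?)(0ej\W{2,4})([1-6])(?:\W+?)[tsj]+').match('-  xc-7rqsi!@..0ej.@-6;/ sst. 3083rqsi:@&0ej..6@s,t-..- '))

False

The pattern matches 2 to 5 of any character, then optionally the literal 'r', then the literal 'qsi' (captured); then one or more of a non-word character (lazy) (captured as 'val'); then the literal '0ej', then 2 to 4 of a non-word character (captured); then a character in [1-6] (captured); then one or more of a non-word character (lazy) (non-capturing group); then one or more of one of [tsj].
`re.match` only tries the pattern at the start of the string.
Here the pattern fails at index 0, so the call returns None, and `bool(None)` is False.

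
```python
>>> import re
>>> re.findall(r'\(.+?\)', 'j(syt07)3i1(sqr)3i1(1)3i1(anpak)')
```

['(syt07)', '(sqr)', '(1)', '(anpak)']

A non-greedy quantifier consumes as few characters as it can — just enough that the remainder of the pattern still matches from where it stops; whatever follows it matches normally.
No capturing groups, so `findall` returns the 4 full match strings.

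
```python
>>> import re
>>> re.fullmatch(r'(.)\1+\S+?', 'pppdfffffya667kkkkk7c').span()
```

(0, 21)

For `fullmatch`, every character of the input must be accounted for by the pattern.
The match spans [0:21] → 'pppdfffffya667kkkkk7c'.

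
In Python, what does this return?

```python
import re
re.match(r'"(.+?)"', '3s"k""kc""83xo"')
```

`match` is anchored at position 0; if the pattern doesn't fit there, it returns None.
Here position 0 doesn't satisfy it, so the call returns None.

None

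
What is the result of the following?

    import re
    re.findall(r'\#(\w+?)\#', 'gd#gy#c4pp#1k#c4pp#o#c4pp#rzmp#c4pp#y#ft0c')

Scanning left to right: at [2:6] match '#gy#', group 1 = 'gy'; at [10:14] match '#1k#', group 1 = '1k'; at [18:21] match '#o#', group 1 = 'o'; at [25:31] match '#rzmp#', group 1 = 'rzmp'; at [35:38] match '#y#', group 1 = 'y'.
With a single group, `findall` returns only what that group captured — 5 items.

['gy', '1k', 'o', 'rzmp', 'y']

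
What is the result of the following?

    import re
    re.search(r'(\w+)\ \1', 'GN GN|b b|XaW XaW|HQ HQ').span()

(0, 5)

After group 1 captures some text, `\1` only succeeds where that same text appears again.
`search` walks the string left to right and returns the first match it finds.
The match spans [0:5] → 'GN GN'.
Captured: group 1 = 'GN'.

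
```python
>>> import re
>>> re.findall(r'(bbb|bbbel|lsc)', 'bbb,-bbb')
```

['bbb', 'bbb']

Matches: at [0:3] match 'bbb', group 1 = 'bbb'; at [5:8] match 'bbb', group 1 = 'bbb'.
One capturing group, so `findall` returns just the captured substring from each match — 2 in all.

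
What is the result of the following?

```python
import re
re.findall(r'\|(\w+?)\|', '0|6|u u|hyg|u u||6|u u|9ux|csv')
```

['6', 'hyg', '6', '9ux']

`findall` collects group 1 from each match (4 total).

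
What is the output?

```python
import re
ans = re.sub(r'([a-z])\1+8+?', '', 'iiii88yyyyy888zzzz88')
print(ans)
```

8888

The backreference `\1` re-matches whatever the first group consumed, character for character.
Every occurrence is swapped for ''.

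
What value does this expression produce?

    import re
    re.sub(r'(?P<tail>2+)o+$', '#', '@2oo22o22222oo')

'@2oo22o#'

This matches one or more of a literal '2' (captured as 'tail'); then one or more of a literal 'o'; then anchored at the end.
`sub` substitutes '#' at each match site.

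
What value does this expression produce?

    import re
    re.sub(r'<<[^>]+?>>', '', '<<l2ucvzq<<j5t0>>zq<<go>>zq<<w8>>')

Matches: at [0:17] → '<<l2ucvzq<<j5t0>>'; at [19:25] → '<<go>>'; at [27:33] → '<<w8>>'.
`sub` substitutes '' at each match site.

'zqzq'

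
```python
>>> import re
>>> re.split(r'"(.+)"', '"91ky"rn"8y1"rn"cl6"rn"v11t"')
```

`re.split` interleaves the captured-group text with the surrounding fragments.

['', '91ky"rn"8y1"rn"cl6"rn"v11t', '']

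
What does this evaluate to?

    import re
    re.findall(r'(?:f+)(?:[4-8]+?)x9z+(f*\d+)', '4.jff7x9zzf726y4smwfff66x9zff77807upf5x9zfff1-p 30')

['f726', 'ff77807', 'fff1']

With a single group, `findall` returns only what that group captured — 3 items.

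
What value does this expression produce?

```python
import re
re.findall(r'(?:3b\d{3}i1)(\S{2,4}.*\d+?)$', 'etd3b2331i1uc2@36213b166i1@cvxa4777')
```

['@cvxa4777']

This matches the literal '3b', then exactly 3 of a digit, then the literal 'i1' (non-capturing group); then 2 to 4 of a non-whitespace character, then zero or more of any character, then one or more of a digit (lazy) (captured); then anchored at the end.
Walking the string: at [19:35] match '3b166i1@cvxa4777', group 1 = '@cvxa4777'.
With a single group, `findall` returns only what that group captured — 1 item.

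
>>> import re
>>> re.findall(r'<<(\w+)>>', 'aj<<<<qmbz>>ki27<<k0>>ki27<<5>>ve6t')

`findall` collects group 1 from each match (3 total).

['qmbz', 'k0', '5']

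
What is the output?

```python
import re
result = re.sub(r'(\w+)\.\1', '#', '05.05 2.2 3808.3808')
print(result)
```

# # #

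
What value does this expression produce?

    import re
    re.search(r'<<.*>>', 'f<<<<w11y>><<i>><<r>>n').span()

The match spans [1:21] → '<<<<w11y>><<i>><<r>>'.

(1, 21)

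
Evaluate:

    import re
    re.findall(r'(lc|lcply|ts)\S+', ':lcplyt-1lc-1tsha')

`|` is ordered: at each position the engine commits to the first alternative that works.
Because there's exactly one group, `findall` drops the full match and keeps group 1 from the one hit.

['lc']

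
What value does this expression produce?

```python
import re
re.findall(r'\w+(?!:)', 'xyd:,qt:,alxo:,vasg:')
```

['xy', 'q', 'alx', 'vas']

Because the assertion is negative and zero-width, positions next to the forbidden text are skipped.
Matches: at [0:2] → 'xy'; at [5:6] → 'q'; at [9:12] → 'alx'; at [15:18] → 'vas'.
Since nothing is captured, `findall` lists the 4 matched substrings directly.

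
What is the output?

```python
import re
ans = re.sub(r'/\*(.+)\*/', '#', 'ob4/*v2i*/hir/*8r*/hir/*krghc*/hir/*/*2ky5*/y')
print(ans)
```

ob4#y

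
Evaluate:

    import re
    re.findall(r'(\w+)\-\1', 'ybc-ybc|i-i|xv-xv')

['ybc', 'i', 'xv']

`\1` is not a pattern — it's the concrete string captured by group 1, re-applied verbatim.
With a single group, `findall` returns only what that group captured — 3 items.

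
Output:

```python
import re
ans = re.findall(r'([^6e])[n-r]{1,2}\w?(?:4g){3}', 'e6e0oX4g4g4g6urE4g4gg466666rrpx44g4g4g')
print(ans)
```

['0']

The pattern matches any character except [6e] (captured); then 1 to 2 of a character in [n-r], then optionally a word character, then the literal '4g' repeated 3 times.
Scanning left to right: at [3:12] match '0oX4g4g4g', group 1 = '0'.
`findall` collects group 1 from the one match (1 total).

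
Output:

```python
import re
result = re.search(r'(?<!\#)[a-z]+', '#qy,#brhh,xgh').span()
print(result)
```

The negative lookaround is zero-width — it rules out positions where the adjacent text would match, without consuming anything.
Unlike `match`, `search` isn't anchored — it looks for the pattern anywhere in the string.
The match spans [2:3] → 'y'.

(2, 3)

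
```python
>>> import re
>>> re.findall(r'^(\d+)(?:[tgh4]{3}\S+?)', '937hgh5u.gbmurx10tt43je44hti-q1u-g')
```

['937']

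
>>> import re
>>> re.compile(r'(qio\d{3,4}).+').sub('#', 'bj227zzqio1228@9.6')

'bj227zz#'

The pattern matches the literal 'qio', then 3 to 4 of a digit (captured); then one or more of any character.
Matches: at [7:18] → 'qio1228@9.6'.
Every occurrence is swapped for '#'.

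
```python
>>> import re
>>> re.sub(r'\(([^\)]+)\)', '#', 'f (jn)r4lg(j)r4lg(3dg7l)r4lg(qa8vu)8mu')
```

Each match is replaced by '#'.

'f #r4lg#r4lg#r4lg#8mu'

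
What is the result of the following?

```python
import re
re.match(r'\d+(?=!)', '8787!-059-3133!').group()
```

The `(?=…)`/`(?<=…)` assertion just peeks at neighbouring text; it doesn't advance the match position.
With `match`, the pattern is implicitly anchored at the beginning.
The match spans [0:4] → '8787'.

'8787'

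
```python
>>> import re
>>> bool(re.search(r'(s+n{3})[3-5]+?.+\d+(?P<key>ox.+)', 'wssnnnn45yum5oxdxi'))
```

False

This matches one or more of a literal 's', then exactly 3 of a literal 'n' (captured); then one or more of a character in [3-5] (lazy), then one or more of any character, then one or more of a digit; then the literal 'ox', then one or more of any character (captured as 'key').
`re.search` tries every starting position until one works.
Here the pattern never matches, so the call returns None, and `bool(None)` is False.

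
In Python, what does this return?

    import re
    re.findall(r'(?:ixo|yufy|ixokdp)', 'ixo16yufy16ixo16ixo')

['ixo', 'yufy', 'ixo', 'ixo']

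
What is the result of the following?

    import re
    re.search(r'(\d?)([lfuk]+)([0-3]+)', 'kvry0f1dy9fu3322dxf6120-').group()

'0f1'

This matches optionally a digit (captured); then one or more of one of [lfuk] (captured); then one or more of a character in [0-3] (captured).
The match spans [4:7] → '0f1'.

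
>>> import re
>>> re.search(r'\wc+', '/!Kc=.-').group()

'Kc'

The pattern matches a word character; then one or more of a literal 'c'.
The match spans [2:4] → 'Kc'.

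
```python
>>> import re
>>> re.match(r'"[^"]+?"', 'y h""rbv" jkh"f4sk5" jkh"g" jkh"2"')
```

With `match`, the pattern is implicitly anchored at the beginning.
Here the string doesn't start with a match, so the call returns None.

None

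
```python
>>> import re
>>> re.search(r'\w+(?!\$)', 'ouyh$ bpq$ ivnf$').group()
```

'ouy'

Because the assertion is negative and zero-width, positions next to the forbidden text are skipped.
The match spans [0:3] → 'ouy'.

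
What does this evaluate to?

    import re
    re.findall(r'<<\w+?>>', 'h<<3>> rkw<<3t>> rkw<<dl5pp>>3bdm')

['<<3>>', '<<3t>>', '<<dl5pp>>']

Walking the string: at [1:6] → '<<3>>'; at [10:16] → '<<3t>>'; at [20:29] → '<<dl5pp>>'.
No capturing groups, so `findall` returns the 3 full match strings.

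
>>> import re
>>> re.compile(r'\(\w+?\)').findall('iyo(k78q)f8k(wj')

['(k78q)']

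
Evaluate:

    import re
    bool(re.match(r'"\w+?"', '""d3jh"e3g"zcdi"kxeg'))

False

`match` is anchored at position 0; if the pattern doesn't fit there, it returns None.
Here position 0 doesn't satisfy it, so the call returns None, and `bool(None)` is False.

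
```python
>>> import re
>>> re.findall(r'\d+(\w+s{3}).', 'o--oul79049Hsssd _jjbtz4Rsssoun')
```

The pattern matches one or more of a digit; then one or more of a word character, then exactly 3 of a literal 's' (captured); then any character.
Matches: at [6:16] match '79049Hsssd', group 1 = 'Hsss'; at [23:29] match '4Rssso', group 1 = 'Rsss'.
Because there's exactly one group, `findall` drops the full match and keeps group 1 from each hit.

['Hsss', 'Rsss']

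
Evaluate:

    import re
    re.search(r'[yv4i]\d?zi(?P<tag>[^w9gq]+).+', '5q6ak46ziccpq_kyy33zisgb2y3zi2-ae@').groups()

('ccp',)

The pattern matches one of [yv4i], then optionally a digit, then the literal 'zi'; then one or more of any character except [w9gq] (captured as 'tag'); then one or more of any character.
Unlike `match`, `search` isn't anchored — it looks for the pattern anywhere in the string.
The match spans [5:34] → '46ziccpq_kyy33zisgb2y3zi2-ae@'.
Captured: group 1 = 'ccp'.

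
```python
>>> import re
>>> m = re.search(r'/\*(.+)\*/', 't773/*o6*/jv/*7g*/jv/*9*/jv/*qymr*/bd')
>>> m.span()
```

(4, 35)

`re.search` tries every starting position until one works.
The match spans [4:35] → '/*o6*/jv/*7g*/jv/*9*/jv/*qymr*/'.
Captured: group 1 = 'o6*/jv/*7g*/jv/*9*/jv/*qymr'.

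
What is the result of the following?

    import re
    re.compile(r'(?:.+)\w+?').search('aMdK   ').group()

Pattern: one or more of any character (non-capturing group); then one or more of a word character (lazy).
`re.search` scans for the first position where the pattern succeeds.
The match spans [0:4] → 'aMdK'.

'aMdK'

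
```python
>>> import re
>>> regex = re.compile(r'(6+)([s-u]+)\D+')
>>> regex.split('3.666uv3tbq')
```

['3.', '666', 'u', '3tbq']

This matches one or more of a literal '6' (captured); then one or more of a character in [s-u] (captured); then one or more of a non-digit.
Matches to split on: at [2:7] → '666uv'.
The group in the pattern means `split` returns the separators' captures alongside the pieces.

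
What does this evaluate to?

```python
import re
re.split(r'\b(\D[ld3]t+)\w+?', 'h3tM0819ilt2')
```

['', 'h3t', '0819ilt2']

This matches a word boundary (`\b`, zero-width); then a non-digit, then one of [ld3], then one or more of a literal 't' (captured); then one or more of a word character (lazy).
The group in the pattern means `split` returns the separators' captures alongside the pieces.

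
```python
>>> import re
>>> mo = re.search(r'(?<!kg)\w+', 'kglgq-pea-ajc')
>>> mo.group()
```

A negative assertion filters positions out without eating any characters.
The match spans [0:5] → 'kglgq'.

'kglgq'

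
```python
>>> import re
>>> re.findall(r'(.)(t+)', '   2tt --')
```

The pattern matches any character (captured); then one or more of a literal 't' (captured).
With 2 capturing groups, `findall` returns a 2-tuple per match.

[('2', 'tt')]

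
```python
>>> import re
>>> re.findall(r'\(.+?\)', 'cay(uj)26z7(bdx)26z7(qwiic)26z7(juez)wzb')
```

The `?` after the quantifier makes it lazy — it takes as little as possible before letting the rest of the pattern try.
`findall` yields the raw match text (4 of them) because the pattern has no groups.

['(uj)', '(bdx)', '(qwiic)', '(juez)']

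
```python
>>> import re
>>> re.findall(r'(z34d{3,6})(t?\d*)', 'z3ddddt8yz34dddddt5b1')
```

Pattern: the literal 'z34', then 3 to 6 of the literal 'd' (captured); then optionally a literal 't', then zero or more of a digit (captured).
`findall` packs the 2 group values into a tuple for every match.

[('z34ddddd', 't5')]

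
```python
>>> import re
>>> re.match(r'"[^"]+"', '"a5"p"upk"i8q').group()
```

`re.match` won't scan ahead — the pattern has to work from the very first character.
The match spans [0:4] → '"a5"'.

'"a5"'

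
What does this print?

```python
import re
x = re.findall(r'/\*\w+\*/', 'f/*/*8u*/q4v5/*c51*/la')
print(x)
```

Matches: at [3:9] → '/*8u*/'; at [13:20] → '/*c51*/'.
No capturing groups, so `findall` returns the 2 full match strings.

['/*8u*/', '/*c51*/']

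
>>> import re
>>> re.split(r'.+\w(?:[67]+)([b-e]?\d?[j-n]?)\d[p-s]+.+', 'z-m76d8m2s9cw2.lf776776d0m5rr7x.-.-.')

The pattern matches one or more of any character, then a word character; then one or more of one of [67] (non-capturing group); then optionally a character in [b-e], then optionally a digit, then optionally a character in [j-n] (captured); then a digit, then one or more of a character in [p-s], then one or more of any character.
The group in the pattern means `split` returns the separators' captures alongside the pieces.

['', 'd0m', '']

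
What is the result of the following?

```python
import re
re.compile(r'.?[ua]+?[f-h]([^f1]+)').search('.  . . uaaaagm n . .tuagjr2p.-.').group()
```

' uaaaagm n . .tuagjr2p.-.'

This matches optionally any character, then one or more of one of [ua] (lazy); then a character in [f-h]; then one or more of any character except [f1] (captured).
`search` walks the string left to right and returns the first match it finds.
The match spans [6:31] → ' uaaaagm n . .tuagjr2p.-.'.
Captured: group 1 = 'm n . .tuagjr2p.-.'.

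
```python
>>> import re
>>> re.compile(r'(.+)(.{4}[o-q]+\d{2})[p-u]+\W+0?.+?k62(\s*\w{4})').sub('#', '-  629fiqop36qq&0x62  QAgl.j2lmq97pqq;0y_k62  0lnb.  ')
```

'#.  '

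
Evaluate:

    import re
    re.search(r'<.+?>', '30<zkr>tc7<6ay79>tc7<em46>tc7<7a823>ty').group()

With the lazy modifier that quantifier settles for the fewest repetitions that let the rest of the pattern succeed (the atoms after it are unaffected and can still be greedy).
`search` walks the string left to right and returns the first match it finds.
The match spans [2:7] → '<zkr>'.

'<zkr>'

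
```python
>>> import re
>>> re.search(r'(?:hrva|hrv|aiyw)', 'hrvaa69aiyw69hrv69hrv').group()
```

'hrva'

`|` is ordered: at each position the engine commits to the first alternative that works.
The match spans [0:4] → 'hrva'.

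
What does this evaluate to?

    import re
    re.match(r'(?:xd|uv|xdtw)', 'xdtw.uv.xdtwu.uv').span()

(0, 2)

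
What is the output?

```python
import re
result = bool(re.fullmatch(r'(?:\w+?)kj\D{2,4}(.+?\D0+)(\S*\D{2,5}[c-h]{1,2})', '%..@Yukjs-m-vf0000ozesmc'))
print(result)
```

False

The pattern matches one or more of a word character (lazy) (non-capturing group); then the literal 'kj', then 2 to 4 of a non-digit; then one or more of any character (lazy), then a non-digit, then one or more of the literal '0' (captured); then zero or more of a non-whitespace character, then 2 to 5 of a non-digit, then 1 to 2 of a character in [c-h] (captured).
`re.fullmatch` is like wrapping the pattern in `^…$` (in single-line mode).
Here the string isn't matched end-to-end, so the call returns None, and `bool(None)` is False.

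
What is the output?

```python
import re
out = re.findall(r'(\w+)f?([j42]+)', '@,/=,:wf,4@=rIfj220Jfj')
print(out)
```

[('rIfj220Jf', 'j')]

2 groups means the one result is a tuple of 2 captured strings — 1 here.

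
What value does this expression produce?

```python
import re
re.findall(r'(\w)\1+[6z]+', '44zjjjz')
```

`\1` is not a pattern — it's the concrete string captured by group 1, re-applied verbatim.
Matches: at [0:3] match '44z', group 1 = '4'; at [3:7] match 'jjjz', group 1 = 'j'.
`findall` collects group 1 from each match (2 total).

['4', 'j']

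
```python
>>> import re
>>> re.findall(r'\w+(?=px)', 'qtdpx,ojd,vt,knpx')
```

['qtd', 'kn']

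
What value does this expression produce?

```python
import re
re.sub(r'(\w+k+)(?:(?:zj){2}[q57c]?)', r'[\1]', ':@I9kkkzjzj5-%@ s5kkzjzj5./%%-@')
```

This matches one or more of a word character, then one or more of a literal 'k' (captured); then the literal 'zj' repeated 2 times, then optionally one of [q57c] (non-capturing group).
The replacement refers to a captured group, so each match is rewritten using its own captured text.

':@[I9kkk]-%@ [s5kk]./%%-@'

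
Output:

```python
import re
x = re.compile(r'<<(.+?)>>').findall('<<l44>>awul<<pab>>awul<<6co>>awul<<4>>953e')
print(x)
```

['l44', 'pab', '6co', '4']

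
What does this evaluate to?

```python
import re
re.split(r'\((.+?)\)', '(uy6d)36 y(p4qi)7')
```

['', 'uy6d', '36 y', 'p4qi', '7']

A non-greedy quantifier consumes as few characters as it can — just enough that the remainder of the pattern still matches from where it stops; whatever follows it matches normally.
`re.split` interleaves the captured-group text with the surrounding fragments.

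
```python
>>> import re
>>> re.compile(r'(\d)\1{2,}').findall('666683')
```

The backreference `\1` re-matches whatever the first group consumed, character for character.
Scanning left to right: at [0:4] match '6666', group 1 = '6'.
One capturing group, so `findall` returns just the captured substring from the one match — 1 in all.

['6']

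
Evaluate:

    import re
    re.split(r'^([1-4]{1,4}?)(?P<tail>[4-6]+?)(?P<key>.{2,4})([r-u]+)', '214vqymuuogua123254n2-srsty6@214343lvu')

['', '21', '4', 'vqym', 'uu', 'ogua123254n2-srsty6@214343lvu']

Pattern: anchored at the start of the string; then 1 to 4 of a character in [1-4] (lazy) (captured); then one or more of a character in [4-6] (lazy) (captured as 'tail'); then 2 to 4 of any character (captured as 'key'); then one or more of a character in [r-u] (captured).
With a capturing group present, the delimiter's captured portion is kept in the result list.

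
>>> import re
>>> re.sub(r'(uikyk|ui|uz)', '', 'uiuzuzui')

''

Matches: at [0:2] → 'ui'; at [2:4] → 'uz'; at [4:6] → 'uz'; at [6:8] → 'ui'.
Every occurrence is swapped for ''.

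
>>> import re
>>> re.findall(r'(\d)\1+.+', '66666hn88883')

`\1` has to match the exact text group 1 already captured.
One capturing group, so `findall` returns just the captured substring from the one match — 1 in all.

['6']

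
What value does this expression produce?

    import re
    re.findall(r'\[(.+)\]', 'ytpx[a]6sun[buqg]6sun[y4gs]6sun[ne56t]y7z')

['a]6sun[buqg]6sun[y4gs]6sun[ne56t']

With a single group, `findall` returns only what that group captured — 1 item.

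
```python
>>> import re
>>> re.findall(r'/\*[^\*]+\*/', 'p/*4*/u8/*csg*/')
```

['/*4*/', '/*csg*/']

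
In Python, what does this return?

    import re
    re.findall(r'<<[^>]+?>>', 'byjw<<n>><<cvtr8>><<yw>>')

Walking the string: at [4:9] → '<<n>>'; at [9:18] → '<<cvtr8>>'; at [18:24] → '<<yw>>'.
Since nothing is captured, `findall` lists the 3 matched substrings directly.

['<<n>>', '<<cvtr8>>', '<<yw>>']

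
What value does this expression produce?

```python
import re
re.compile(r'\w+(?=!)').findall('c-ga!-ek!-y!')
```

Lookahead/lookbehind check context without consuming it, so the matched span excludes the asserted characters.
Walking the string: at [2:4] → 'ga'; at [6:8] → 'ek'; at [10:11] → 'y'.
Since nothing is captured, `findall` lists the 3 matched substrings directly.

['ga', 'ek', 'y']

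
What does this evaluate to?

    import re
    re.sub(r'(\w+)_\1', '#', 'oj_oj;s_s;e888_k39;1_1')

'#;#;e888_k39;#'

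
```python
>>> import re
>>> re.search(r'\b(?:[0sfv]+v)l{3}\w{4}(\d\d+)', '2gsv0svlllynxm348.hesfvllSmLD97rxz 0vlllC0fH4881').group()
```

'0vlllC0fH4881'

The match spans [35:48] → '0vlllC0fH4881'.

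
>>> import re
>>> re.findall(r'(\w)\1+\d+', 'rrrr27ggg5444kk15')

['r', 'g', 'k']

`\1` has to match the exact text group 1 already captured.
Matches: at [0:6] match 'rrrr27', group 1 = 'r'; at [6:13] match 'ggg5444', group 1 = 'g'; at [13:17] match 'kk15', group 1 = 'k'.
`findall` collects group 1 from each match (3 total).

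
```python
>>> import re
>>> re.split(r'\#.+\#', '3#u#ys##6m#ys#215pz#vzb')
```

Matches to split on: at [1:20] → '#u#ys##6m#ys#215pz#'.
`split` removes every match and returns the 2 fragments in between.

['3', 'vzb']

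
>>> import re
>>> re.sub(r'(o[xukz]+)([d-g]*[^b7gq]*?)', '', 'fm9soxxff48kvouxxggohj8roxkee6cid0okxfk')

'fm9s48kvohj8r6cid0k'

This matches the literal 'o', then one or more of one of [xukz] (captured); then zero or more of a character in [d-g], then zero or more of any character except [b7gq] (lazy) (captured).
Matches: at [4:9] → 'oxxff'; at [13:19] → 'ouxxgg'; at [24:29] → 'oxkee'; at [34:38] → 'okxf'.
Every occurrence is swapped for ''.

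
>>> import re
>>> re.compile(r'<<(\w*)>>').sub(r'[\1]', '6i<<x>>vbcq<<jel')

'6i[x]vbcq<<jel'

`\1` in the replacement pulls in group 1's text for each match.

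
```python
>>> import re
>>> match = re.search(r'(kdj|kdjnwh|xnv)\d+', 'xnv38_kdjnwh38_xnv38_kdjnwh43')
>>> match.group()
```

`search` walks the string left to right and returns the first match it finds.
The match spans [0:5] → 'xnv38'.
Captured: group 1 = 'xnv'.

'xnv38'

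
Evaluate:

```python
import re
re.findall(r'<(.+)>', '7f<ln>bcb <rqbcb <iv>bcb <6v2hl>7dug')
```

['ln>bcb <rqbcb <iv>bcb <6v2hl']

Matches: at [2:32] match '<ln>bcb <rqbcb <iv>bcb <6v2hl>', group 1 = 'ln>bcb <rqbcb <iv>bcb <6v2hl'.
`findall` collects group 1 from the one match (1 total).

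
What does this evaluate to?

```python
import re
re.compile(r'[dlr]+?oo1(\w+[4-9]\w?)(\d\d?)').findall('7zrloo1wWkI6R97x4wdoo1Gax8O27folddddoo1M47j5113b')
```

The pattern matches one or more of one of [dlr] (lazy), then the literal 'oo', then a literal '1'; then one or more of a word character, then a character in [4-9], then optionally a word character (captured); then a digit, then optionally a digit (captured).
Walking the string: at [2:47] match 'rloo1wWkI6R97x4wdoo1Gax8O27folddddoo1M47j5113', groups = ('wWkI6R97x4wdoo1Gax8O27folddddoo1M47j51', '13').
2 groups means the one result is a tuple of 2 captured strings — 1 here.

[('wWkI6R97x4wdoo1Gax8O27folddddoo1M47j51', '13')]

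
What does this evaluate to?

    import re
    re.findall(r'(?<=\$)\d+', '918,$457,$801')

['457', '801']

The positive lookaround only admits positions where the adjacent text matches; those characters stay outside the span.
Scanning left to right: at [5:8] → '457'; at [10:13] → '801'.
No capturing groups, so `findall` returns the 2 full match strings.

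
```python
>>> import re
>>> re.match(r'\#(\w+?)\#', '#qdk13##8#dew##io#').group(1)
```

`re.match` won't scan ahead — the pattern has to work from the very first character.
The match spans [0:7] → '#qdk13#'.
Captured: group 1 = 'qdk13'.

'qdk13'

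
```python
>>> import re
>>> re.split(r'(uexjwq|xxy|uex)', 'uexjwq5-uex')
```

`|` is ordered: at each position the engine commits to the first alternative that works.
Matches to split on: at [0:6] → 'uexjwq'; at [8:11] → 'uex'.
`re.split` interleaves the captured-group text with the surrounding fragments.

['', 'uexjwq', '5-', 'uex', '']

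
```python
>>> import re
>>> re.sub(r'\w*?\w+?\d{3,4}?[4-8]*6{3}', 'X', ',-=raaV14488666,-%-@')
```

',-=X,-%-@'

This matches zero or more of a word character (lazy), then one or more of a word character (lazy), then 3 to 4 of a digit (lazy); then zero or more of a character in [4-8]; then exactly 3 of a literal '6'.
Every occurrence is swapped for 'X'.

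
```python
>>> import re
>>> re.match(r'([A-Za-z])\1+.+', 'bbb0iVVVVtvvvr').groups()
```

('b',)

The match spans [0:14] → 'bbb0iVVVVtvvvr'.
Captured: group 1 = 'b'.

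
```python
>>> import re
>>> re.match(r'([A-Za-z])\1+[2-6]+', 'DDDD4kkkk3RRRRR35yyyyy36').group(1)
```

'D'

After group 1 captures some text, `\1` only succeeds where that same text appears again.
`re.match` only tries the pattern at the start of the string.
The match spans [0:5] → 'DDDD4'.
Captured: group 1 = 'D'.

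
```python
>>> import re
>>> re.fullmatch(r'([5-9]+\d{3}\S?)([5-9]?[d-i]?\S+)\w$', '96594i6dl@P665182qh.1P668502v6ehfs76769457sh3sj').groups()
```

('96594i', '6dl@P665182qh.1P668502v6ehfs76769457sh3s')

The pattern matches one or more of a character in [5-9], then exactly 3 of a digit, then optionally a non-whitespace character (captured); then optionally a character in [5-9], then optionally a character in [d-i], then one or more of a non-whitespace character (captured); then a word character; then anchored at the end.
For `fullmatch`, every character of the input must be accounted for by the pattern.
The match spans [0:47] → '96594i6dl@P665182qh.1P668502v6ehfs76769457sh3sj'.
Captured: group 1 = '96594i', group 2 = '6dl@P665182qh.1P668502v6ehfs76769457sh3s'.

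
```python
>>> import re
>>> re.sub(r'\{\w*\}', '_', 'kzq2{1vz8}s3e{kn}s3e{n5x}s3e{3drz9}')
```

'kzq2_s3e_s3e_s3e_'

Matches: at [4:10] → '{1vz8}'; at [13:17] → '{kn}'; at [20:25] → '{n5x}'; at [28:35] → '{3drz9}'.
Every occurrence is swapped for '_'.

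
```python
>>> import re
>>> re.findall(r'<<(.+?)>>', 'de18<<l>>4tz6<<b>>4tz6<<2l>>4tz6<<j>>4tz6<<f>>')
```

['l', 'b', '2l', 'j', 'f']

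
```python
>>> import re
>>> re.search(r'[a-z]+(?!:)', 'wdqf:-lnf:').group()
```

'wdq'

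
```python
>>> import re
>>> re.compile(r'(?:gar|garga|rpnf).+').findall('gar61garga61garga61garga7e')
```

`findall` yields the raw match text (1 of them) because the pattern has no groups.

['gar61garga61garga61garga7e']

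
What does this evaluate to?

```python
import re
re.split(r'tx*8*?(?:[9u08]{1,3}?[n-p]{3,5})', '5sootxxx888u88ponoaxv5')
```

['5soo', 'axv5']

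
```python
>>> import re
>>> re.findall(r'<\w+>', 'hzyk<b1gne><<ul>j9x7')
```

Walking the string: at [4:11] → '<b1gne>'; at [12:16] → '<ul>'.
`findall` yields the raw match text (2 of them) because the pattern has no groups.

['<b1gne>', '<ul>']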